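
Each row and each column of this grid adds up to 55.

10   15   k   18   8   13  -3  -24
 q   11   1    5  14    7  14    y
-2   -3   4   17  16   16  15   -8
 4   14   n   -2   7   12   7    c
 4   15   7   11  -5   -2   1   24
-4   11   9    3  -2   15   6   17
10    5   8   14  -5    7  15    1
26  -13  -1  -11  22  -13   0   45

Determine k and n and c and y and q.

The known cells in row 1 total 37, leaving 55 − 37 = 18 for the blank.
The known cells in column 1 total 48, leaving 55 − 48 = 7 for the blank.
The known cells in row 2 total 59, leaving 55 − 59 = -4 for the blank.
The known cells in column 8 total 51, leaving 55 − 51 = 4 for the blank.
The known cells in row 4 total 46, leaving 55 − 46 = 9 for the blank.

k = 18, n = 9, c = 4, y = -4, q = 7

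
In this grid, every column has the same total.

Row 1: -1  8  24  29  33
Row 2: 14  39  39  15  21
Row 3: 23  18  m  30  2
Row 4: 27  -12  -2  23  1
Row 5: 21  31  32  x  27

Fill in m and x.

m = -9, x = -13

The complete columns each total 84.
Column 3 is missing 84 − 93 = -9 (since 24 + 39 − 2 + 32 = 93).
Column 4 is missing 84 − 97 = -13 (since 29 + 15 + 30 + 23 = 97).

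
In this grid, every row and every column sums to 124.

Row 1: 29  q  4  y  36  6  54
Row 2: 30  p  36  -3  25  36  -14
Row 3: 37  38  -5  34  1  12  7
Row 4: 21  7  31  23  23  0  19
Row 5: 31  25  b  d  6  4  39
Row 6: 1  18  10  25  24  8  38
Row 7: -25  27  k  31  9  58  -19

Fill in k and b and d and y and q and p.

k = 43, b = 5, d = 14, y = 0, q = -5, p = 14

The known cells in row 7 total 81, leaving 124 − 81 = 43 for the blank.
The known cells in row 2 total 110, leaving 124 − 110 = 14 for the blank.
The known cells in column 2 total 129, leaving 124 − 129 = -5 for the blank.
The known cells in row 1 total 124, leaving 124 − 124 = 0 for the blank.
The known cells in column 4 total 110, leaving 124 − 110 = 14 for the blank.
The known cells in row 5 total 119, leaving 124 − 119 = 5 for the blank.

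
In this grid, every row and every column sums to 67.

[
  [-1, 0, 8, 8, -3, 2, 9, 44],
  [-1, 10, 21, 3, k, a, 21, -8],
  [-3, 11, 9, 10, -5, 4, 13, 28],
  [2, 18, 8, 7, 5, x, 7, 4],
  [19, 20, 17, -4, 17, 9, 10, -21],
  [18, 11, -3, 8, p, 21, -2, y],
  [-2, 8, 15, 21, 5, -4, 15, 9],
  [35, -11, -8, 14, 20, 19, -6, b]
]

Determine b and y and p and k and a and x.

Row 8 has 35 − 11 − 8 + 14 + 20 + 19 − 6 = 63; the blank must be 67 − 63 = 4.
Column 8 has 44 − 8 + 28 + 4 − 21 + 9 + 4 = 60; the blank must be 67 − 60 = 7.
Row 6 has 18 + 11 − 3 + 8 + 21 − 2 + 7 = 60; the blank must be 67 − 60 = 7.
Column 5 has -3 − 5 + 5 + 17 + 7 + 5 + 20 = 46; the blank must be 67 − 46 = 21.
Row 2 has -1 + 10 + 21 + 3 + 21 + 21 − 8 = 67; the blank must be 67 − 67 = 0.
Row 4 has 2 + 18 + 8 + 7 + 5 + 7 + 4 = 51; the blank must be 67 − 51 = 16.

b = 4, y = 7, p = 7, k = 21, a = 0, x = 16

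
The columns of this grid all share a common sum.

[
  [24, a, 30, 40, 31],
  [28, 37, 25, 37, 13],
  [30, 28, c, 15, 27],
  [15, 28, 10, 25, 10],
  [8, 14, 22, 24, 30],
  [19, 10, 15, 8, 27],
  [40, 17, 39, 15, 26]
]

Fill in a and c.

Column 1 sums to 164 and so does column 4; that's the common total.
In column 2 the known cells total 134, leaving 164 − 134 = 30.
In column 3 the known cells total 141, leaving 164 − 141 = 23.

a = 30, c = 23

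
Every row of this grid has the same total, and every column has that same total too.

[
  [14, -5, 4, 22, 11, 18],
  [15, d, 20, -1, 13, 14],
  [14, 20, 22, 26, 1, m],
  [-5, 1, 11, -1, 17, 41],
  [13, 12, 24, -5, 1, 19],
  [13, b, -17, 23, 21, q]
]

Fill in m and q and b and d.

Rows 1 and 4 both sum to 64, so that's the common total.
Row 2: 15 + 20 − 1 + 13 + 14 = 61, so its missing entry is 64 − 61 = 3.
Row 3: 14 + 20 + 22 + 26 + 1 = 83, so its missing entry is 64 − 83 = -19.
Column 2: -5 + 3 + 20 + 1 + 12 = 31, so its missing entry is 64 − 31 = 33.
Row 6: 13 + 33 − 17 + 23 + 21 = 73, so its missing entry is 64 − 73 = -9.

m = -19, q = -9, b = 33, d = 3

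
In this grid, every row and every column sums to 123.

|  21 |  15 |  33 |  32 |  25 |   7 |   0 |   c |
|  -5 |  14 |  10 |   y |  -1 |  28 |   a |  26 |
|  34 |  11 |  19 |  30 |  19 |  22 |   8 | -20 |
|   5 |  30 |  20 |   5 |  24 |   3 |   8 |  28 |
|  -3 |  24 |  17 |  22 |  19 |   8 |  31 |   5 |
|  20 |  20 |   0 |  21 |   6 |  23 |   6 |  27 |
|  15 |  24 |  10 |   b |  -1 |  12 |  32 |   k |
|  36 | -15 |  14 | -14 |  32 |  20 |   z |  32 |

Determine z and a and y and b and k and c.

z = 18, a = 20, y = 31, b = -4, k = 35, c = -10

Row 1: 21 + 15 + 33 + 32 + 25 + 7 + 0 = 133, so its missing entry is 123 − 133 = -10.
Column 8: -10 + 26 − 20 + 28 + 5 + 27 + 32 = 88, so its missing entry is 123 − 88 = 35.
Row 8: 36 − 15 + 14 − 14 + 32 + 20 + 32 = 105, so its missing entry is 123 − 105 = 18.
Column 7: 0 + 8 + 8 + 31 + 6 + 32 + 18 = 103, so its missing entry is 123 − 103 = 20.
Row 7: 15 + 24 + 10 − 1 + 12 + 32 + 35 = 127, so its missing entry is 123 − 127 = -4.
Row 2: -5 + 14 + 10 − 1 + 28 + 20 + 26 = 92, so its missing entry is 123 − 92 = 31.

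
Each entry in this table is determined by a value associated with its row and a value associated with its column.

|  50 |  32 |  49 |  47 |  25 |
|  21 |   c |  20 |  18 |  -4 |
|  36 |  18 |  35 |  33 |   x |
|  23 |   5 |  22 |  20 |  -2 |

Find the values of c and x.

c = 3, x = 11

The difference between any two rows is the same in every column — this is an addition table with the headers hidden.
Row 2 minus row 1 is 21 − 50 = -29, so its entry in column 2 is 32 + (-29) = 3.
Row 3 minus row 1 is 36 − 50 = -14, so its entry in column 5 is 25 + (-14) = 11.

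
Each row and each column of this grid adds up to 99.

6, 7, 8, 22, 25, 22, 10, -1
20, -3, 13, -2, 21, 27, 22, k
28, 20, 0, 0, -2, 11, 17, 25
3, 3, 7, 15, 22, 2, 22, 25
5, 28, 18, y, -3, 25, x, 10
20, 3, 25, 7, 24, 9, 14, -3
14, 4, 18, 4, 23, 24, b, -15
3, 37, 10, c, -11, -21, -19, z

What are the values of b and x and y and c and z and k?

Row 2 has 20 − 3 + 13 − 2 + 21 + 27 + 22 = 98; the blank must be 99 − 98 = 1.
Column 8 has -1 + 1 + 25 + 25 + 10 − 3 − 15 = 42; the blank must be 99 − 42 = 57.
Row 8 has 3 + 37 + 10 − 11 − 21 − 19 + 57 = 56; the blank must be 99 − 56 = 43.
Column 4 has 22 − 2 + 0 + 15 + 7 + 4 + 43 = 89; the blank must be 99 − 89 = 10.
Row 5 has 5 + 28 + 18 + 10 − 3 + 25 + 10 = 93; the blank must be 99 − 93 = 6.
Row 7 has 14 + 4 + 18 + 4 + 23 + 24 − 15 = 72; the blank must be 99 − 72 = 27.

b = 27, x = 6, y = 10, c = 43, z = 57, k = 1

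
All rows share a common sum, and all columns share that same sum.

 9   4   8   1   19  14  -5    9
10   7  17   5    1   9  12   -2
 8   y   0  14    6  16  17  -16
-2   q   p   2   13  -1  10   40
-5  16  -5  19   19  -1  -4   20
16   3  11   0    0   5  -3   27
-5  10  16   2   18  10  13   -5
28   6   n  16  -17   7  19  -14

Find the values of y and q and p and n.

Rows 1 and 2 both sum to 59, so that's the common total.
Row 3 has 8 + 0 + 14 + 6 + 16 + 17 − 16 = 45; the blank must be 59 − 45 = 14.
Column 2 has 4 + 7 + 14 + 16 + 3 + 10 + 6 = 60; the blank must be 59 − 60 = -1.
Row 4 has -2 − 1 + 2 + 13 − 1 + 10 + 40 = 61; the blank must be 59 − 61 = -2.
Row 8 has 28 + 6 + 16 − 17 + 7 + 19 − 14 = 45; the blank must be 59 − 45 = 14.

y = 14, q = -1, p = -2, n = 14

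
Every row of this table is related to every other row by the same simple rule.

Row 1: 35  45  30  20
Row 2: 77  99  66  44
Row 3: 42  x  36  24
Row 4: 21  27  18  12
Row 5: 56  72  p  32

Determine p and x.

p = 48, x = 54

Each row is a constant multiple of every other row — this is a multiplication table with the headers hidden.
Row 5 is 56/35 = 8/5 times row 1, so its entry in column 3 is 30 × 8/5 = 48.
Row 3 is 42/35 = 6/5 times row 1, so its entry in column 2 is 45 × 6/5 = 54.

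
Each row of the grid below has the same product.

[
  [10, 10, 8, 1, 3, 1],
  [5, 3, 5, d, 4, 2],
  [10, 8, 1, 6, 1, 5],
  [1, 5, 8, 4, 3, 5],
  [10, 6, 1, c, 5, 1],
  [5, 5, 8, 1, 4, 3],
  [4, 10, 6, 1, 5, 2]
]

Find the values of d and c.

Rows 4 and 6 each multiply to 2400, so every row has product 2400.
Row 2: 5×3×5×4×2 = 600, so the missing entry is 2400 ÷ 600 = 4.
Row 5: 10×6×1×5×1 = 300, so the missing entry is 2400 ÷ 300 = 8.

d = 4, c = 8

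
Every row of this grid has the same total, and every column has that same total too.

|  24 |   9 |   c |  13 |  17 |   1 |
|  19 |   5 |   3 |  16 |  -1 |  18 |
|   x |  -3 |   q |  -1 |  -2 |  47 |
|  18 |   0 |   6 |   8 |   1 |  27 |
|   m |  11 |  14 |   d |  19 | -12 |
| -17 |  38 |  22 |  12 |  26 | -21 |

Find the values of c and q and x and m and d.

c = -4, q = 19, x = 0, m = 16, d = 12

Rows 2 and 4 both sum to 60, so that's the common total.
The known cells in column 4 total 48, leaving 60 − 48 = 12 for the blank.
The known cells in row 5 total 44, leaving 60 − 44 = 16 for the blank.
The known cells in column 1 total 60, leaving 60 − 60 = 0 for the blank.
The known cells in row 1 total 64, leaving 60 − 64 = -4 for the blank.
The known cells in row 3 total 41, leaving 60 − 41 = 19 for the blank.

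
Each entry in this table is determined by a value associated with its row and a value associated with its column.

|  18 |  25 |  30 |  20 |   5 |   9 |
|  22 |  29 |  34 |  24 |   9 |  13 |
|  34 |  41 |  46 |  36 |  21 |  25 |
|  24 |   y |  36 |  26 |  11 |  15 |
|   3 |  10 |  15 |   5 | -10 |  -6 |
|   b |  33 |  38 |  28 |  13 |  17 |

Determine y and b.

y = 31, b = 26

The difference between any two rows is the same in every column — this is an addition table with the headers hidden.
Row 4 minus row 1 is 36 − 30 = 6, so its entry in column 2 is 25 + 6 = 31.
Row 6 minus row 1 is 38 − 30 = 8, so its entry in column 1 is 18 + 8 = 26.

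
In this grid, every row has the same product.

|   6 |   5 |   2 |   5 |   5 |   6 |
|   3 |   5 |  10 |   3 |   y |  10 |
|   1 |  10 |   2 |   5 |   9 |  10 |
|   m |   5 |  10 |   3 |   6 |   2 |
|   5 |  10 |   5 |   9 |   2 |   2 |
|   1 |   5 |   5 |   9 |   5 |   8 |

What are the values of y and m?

Rows 5 and 6 each multiply to 9000, so every row has product 9000.
Row 2: 3×5×10×3×10 = 4500, so the missing entry is 9000 ÷ 4500 = 2.
Row 4: 5×10×3×6×2 = 1800, so the missing entry is 9000 ÷ 1800 = 5.

y = 2, m = 5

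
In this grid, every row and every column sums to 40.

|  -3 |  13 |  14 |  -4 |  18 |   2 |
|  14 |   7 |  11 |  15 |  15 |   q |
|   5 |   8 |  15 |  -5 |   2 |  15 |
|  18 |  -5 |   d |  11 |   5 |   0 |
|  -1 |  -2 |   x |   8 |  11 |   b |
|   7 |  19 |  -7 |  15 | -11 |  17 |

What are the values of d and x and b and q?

Row 4 has 18 − 5 + 11 + 5 + 0 = 29; the blank must be 40 − 29 = 11.
Column 3 has 14 + 11 + 15 + 11 − 7 = 44; the blank must be 40 − 44 = -4.
Row 5 has -1 − 2 − 4 + 8 + 11 = 12; the blank must be 40 − 12 = 28.
Row 2 has 14 + 7 + 11 + 15 + 15 = 62; the blank must be 40 − 62 = -22.

d = 11, x = -4, b = 28, q = -22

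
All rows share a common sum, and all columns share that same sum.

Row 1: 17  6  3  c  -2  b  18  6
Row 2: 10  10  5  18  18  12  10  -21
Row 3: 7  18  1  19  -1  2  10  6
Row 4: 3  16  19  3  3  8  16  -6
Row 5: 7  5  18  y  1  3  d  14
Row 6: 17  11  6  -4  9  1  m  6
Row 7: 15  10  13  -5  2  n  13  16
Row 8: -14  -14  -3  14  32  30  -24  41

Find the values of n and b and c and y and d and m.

Rows 2 and 3 both sum to 62, so that's the common total.
Row 7: 15 + 10 + 13 − 5 + 2 + 13 + 16 = 64, so its missing entry is 62 − 64 = -2.
Row 6: 17 + 11 + 6 − 4 + 9 + 1 + 6 = 46, so its missing entry is 62 − 46 = 16.
Column 7: 18 + 10 + 10 + 16 + 16 + 13 − 24 = 59, so its missing entry is 62 − 59 = 3.
Row 5: 7 + 5 + 18 + 1 + 3 + 3 + 14 = 51, so its missing entry is 62 − 51 = 11.
Column 4: 18 + 19 + 3 + 11 − 4 − 5 + 14 = 56, so its missing entry is 62 − 56 = 6.
Row 1: 17 + 6 + 3 + 6 − 2 + 18 + 6 = 54, so its missing entry is 62 − 54 = 8.

n = -2, b = 8, c = 6, y = 11, d = 3, m = 16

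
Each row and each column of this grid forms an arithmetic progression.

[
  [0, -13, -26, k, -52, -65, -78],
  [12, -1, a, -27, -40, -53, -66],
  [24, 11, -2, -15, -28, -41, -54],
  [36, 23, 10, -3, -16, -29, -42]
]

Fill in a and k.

a = -14, k = -39

Along each row the entries change by -13 per step; down each column they change by 12.
Row 2: from 12 at column 1, stepping by -13 to column 3 gives -14.
Row 1: from 0 at column 1, stepping by -13 to column 4 gives -39.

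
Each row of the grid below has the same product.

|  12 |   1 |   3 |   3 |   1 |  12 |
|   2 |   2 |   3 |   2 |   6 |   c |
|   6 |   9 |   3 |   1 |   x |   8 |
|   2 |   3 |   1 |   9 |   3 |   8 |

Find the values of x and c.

x = 1, c = 9

Rows 1 and 4 each multiply to 1296, so every row has product 1296.
Row 3: 6×9×3×1×8 = 1296, so the missing entry is 1296 ÷ 1296 = 1.
Row 2: 2×2×3×2×6 = 144, so the missing entry is 1296 ÷ 144 = 9.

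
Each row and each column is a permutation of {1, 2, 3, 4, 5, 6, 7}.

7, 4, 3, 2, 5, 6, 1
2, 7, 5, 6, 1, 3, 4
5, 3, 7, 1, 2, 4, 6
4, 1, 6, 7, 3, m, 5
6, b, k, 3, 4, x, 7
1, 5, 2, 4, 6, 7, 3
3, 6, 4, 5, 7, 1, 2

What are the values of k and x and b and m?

k = 1, x = 5, b = 2, m = 2

Cell (5,3): column 3 already has {2, 3, 4, 5, 6, 7} → 1.
Cell (5,2): column 2 already has {1, 3, 4, 5, 6, 7} → 2.
Cell (5,6): row 5 already has {1, 2, 3, 4, 6, 7} → 5.
Cell (4,6): row 4 already has {1, 3, 4, 5, 6, 7} → 2.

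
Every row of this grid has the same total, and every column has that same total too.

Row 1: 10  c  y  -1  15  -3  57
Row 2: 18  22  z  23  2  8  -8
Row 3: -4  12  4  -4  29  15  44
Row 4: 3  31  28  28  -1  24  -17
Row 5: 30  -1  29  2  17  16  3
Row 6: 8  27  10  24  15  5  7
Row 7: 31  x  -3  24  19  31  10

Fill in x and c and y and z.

x = -16, c = 21, y = -3, z = 31

Rows 3 and 4 both sum to 96, so that's the common total.
Row 7: 31 − 3 + 24 + 19 + 31 + 10 = 112, so its missing entry is 96 − 112 = -16.
Column 2: 22 + 12 + 31 − 1 + 27 − 16 = 75, so its missing entry is 96 − 75 = 21.
Row 1: 10 + 21 − 1 + 15 − 3 + 57 = 99, so its missing entry is 96 − 99 = -3.
Row 2: 18 + 22 + 23 + 2 + 8 − 8 = 65, so its missing entry is 96 − 65 = 31.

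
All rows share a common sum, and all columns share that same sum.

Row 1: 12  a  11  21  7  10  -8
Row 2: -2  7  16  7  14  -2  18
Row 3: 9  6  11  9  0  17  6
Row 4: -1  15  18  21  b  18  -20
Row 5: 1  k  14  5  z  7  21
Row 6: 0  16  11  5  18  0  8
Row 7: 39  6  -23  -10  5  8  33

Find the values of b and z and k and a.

Rows 2 and 3 both sum to 58, so that's the common total.
Row 4 has -1 + 15 + 18 + 21 + 18 − 20 = 51; the blank must be 58 − 51 = 7.
Column 5 has 7 + 14 + 0 + 7 + 18 + 5 = 51; the blank must be 58 − 51 = 7.
Row 5 has 1 + 14 + 5 + 7 + 7 + 21 = 55; the blank must be 58 − 55 = 3.
Row 1 has 12 + 11 + 21 + 7 + 10 − 8 = 53; the blank must be 58 − 53 = 5.

b = 7, z = 7, k = 3, a = 5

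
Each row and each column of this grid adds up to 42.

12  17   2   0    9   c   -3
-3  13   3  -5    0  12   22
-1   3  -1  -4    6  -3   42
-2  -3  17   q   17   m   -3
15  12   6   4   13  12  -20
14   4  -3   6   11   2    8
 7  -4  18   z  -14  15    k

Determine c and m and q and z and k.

c = 5, m = -1, q = 17, z = 24, k = -4

Row 1: 12 + 17 + 2 + 0 + 9 − 3 = 37, so its missing entry is 42 − 37 = 5.
Column 7: -3 + 22 + 42 − 3 − 20 + 8 = 46, so its missing entry is 42 − 46 = -4.
Row 7: 7 − 4 + 18 − 14 + 15 − 4 = 18, so its missing entry is 42 − 18 = 24.
Column 4: 0 − 5 − 4 + 4 + 6 + 24 = 25, so its missing entry is 42 − 25 = 17.
Row 4: -2 − 3 + 17 + 17 + 17 − 3 = 43, so its missing entry is 42 − 43 = -1.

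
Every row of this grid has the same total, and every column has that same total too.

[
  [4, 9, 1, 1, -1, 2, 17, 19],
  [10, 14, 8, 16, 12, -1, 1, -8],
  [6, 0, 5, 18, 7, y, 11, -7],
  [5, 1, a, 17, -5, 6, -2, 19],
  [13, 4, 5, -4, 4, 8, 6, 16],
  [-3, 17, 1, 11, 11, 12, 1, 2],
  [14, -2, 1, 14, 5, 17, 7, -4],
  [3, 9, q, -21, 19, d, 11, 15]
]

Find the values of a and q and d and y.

Rows 1 and 2 both sum to 52, so that's the common total.
The known cells in row 4 total 41, leaving 52 − 41 = 11 for the blank.
The known cells in row 3 total 40, leaving 52 − 40 = 12 for the blank.
The known cells in column 6 total 56, leaving 52 − 56 = -4 for the blank.
The known cells in row 8 total 32, leaving 52 − 32 = 20 for the blank.

a = 11, q = 20, d = -4, y = 12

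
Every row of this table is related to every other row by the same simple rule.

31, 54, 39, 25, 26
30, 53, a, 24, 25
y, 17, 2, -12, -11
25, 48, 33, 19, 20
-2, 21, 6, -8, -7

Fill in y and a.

y = -6, a = 38

The difference between any two rows is the same in every column — this is an addition table with the headers hidden.
Row 3 minus row 1 is -12 − 25 = -37, so its entry in column 1 is 31 + (-37) = -6.
Row 2 minus row 1 is 24 − 25 = -1, so its entry in column 3 is 39 + (-1) = 38.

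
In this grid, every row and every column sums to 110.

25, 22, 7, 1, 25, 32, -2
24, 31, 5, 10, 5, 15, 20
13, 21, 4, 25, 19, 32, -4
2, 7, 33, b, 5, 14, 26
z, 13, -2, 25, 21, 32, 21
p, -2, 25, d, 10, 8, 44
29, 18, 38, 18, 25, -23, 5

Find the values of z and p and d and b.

z = 0, p = 17, d = 8, b = 23

Row 5 has 13 − 2 + 25 + 21 + 32 + 21 = 110; the blank must be 110 − 110 = 0.
Column 1 has 25 + 24 + 13 + 2 + 0 + 29 = 93; the blank must be 110 − 93 = 17.
Row 6 has 17 − 2 + 25 + 10 + 8 + 44 = 102; the blank must be 110 − 102 = 8.
Row 4 has 2 + 7 + 33 + 5 + 14 + 26 = 87; the blank must be 110 − 87 = 23.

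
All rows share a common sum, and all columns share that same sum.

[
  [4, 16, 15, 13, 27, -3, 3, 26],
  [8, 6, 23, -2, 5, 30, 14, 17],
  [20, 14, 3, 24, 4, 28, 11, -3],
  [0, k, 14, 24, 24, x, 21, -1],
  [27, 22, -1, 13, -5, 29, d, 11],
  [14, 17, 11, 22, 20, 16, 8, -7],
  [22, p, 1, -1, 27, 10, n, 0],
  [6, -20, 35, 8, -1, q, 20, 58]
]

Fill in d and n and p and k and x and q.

d = 5, n = 19, p = 23, k = 23, x = -4, q = -5

Rows 1 and 2 both sum to 101, so that's the common total.
Row 5: 27 + 22 − 1 + 13 − 5 + 29 + 11 = 96, so its missing entry is 101 − 96 = 5.
Column 7: 3 + 14 + 11 + 21 + 5 + 8 + 20 = 82, so its missing entry is 101 − 82 = 19.
Row 7: 22 + 1 − 1 + 27 + 10 + 19 + 0 = 78, so its missing entry is 101 − 78 = 23.
Column 2: 16 + 6 + 14 + 22 + 17 + 23 − 20 = 78, so its missing entry is 101 − 78 = 23.
Row 8: 6 − 20 + 35 + 8 − 1 + 20 + 58 = 106, so its missing entry is 101 − 106 = -5.
Row 4: 0 + 23 + 14 + 24 + 24 + 21 − 1 = 105, so its missing entry is 101 − 105 = -4.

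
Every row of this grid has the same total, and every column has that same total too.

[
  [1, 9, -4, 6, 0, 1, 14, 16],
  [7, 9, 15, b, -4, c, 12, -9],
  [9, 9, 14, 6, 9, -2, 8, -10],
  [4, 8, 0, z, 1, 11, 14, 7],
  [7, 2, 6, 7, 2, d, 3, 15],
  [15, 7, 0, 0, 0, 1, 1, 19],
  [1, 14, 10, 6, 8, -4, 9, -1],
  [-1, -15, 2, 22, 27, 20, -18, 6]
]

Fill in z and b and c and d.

Rows 1 and 3 both sum to 43, so that's the common total.
The known cells in row 5 total 42, leaving 43 − 42 = 1 for the blank.
The known cells in row 4 total 45, leaving 43 − 45 = -2 for the blank.
The known cells in column 4 total 45, leaving 43 − 45 = -2 for the blank.
The known cells in row 2 total 28, leaving 43 − 28 = 15 for the blank.

z = -2, b = -2, c = 15, d = 1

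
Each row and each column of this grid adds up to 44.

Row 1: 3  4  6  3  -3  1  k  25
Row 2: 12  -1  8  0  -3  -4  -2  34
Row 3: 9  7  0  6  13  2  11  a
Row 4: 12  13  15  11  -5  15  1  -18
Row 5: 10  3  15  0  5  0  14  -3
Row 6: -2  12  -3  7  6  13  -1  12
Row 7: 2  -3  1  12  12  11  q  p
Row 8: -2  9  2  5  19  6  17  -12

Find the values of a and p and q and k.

a = -4, p = 10, q = -1, k = 5

The known cells in row 3 total 48, leaving 44 − 48 = -4 for the blank.
The known cells in column 8 total 34, leaving 44 − 34 = 10 for the blank.
The known cells in row 7 total 45, leaving 44 − 45 = -1 for the blank.
The known cells in row 1 total 39, leaving 44 − 39 = 5 for the blank.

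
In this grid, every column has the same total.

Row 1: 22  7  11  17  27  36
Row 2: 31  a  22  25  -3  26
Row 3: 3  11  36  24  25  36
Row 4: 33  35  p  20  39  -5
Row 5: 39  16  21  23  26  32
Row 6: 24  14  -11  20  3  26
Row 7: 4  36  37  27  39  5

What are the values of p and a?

p = 40, a = 37

The complete columns each total 156.
Column 3 is missing 156 − 116 = 40 (since 11 + 22 + 36 + 21 − 11 + 37 = 116).
Column 2 is missing 156 − 119 = 37 (since 7 + 11 + 35 + 16 + 14 + 36 = 119).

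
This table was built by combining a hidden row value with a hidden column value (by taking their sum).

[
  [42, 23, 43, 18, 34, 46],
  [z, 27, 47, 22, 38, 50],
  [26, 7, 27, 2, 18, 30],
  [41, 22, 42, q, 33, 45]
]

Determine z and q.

z = 46, q = 17

The difference between any two rows is the same in every column — this is an addition table with the headers hidden.
Row 2 minus row 1 is 47 − 43 = 4, so its entry in column 1 is 42 + 4 = 46.
Row 4 minus row 1 is 42 − 43 = -1, so its entry in column 4 is 18 + (-1) = 17.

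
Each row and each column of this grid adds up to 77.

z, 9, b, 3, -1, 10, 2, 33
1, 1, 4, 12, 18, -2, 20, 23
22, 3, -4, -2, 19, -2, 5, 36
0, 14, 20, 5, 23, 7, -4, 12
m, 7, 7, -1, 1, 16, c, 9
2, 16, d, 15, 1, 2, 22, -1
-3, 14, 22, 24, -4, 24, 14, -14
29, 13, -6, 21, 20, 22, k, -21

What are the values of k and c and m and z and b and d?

k = -1, c = 19, m = 19, z = 7, b = 14, d = 20

Row 8: 29 + 13 − 6 + 21 + 20 + 22 − 21 = 78, so its missing entry is 77 − 78 = -1.
Column 7: 2 + 20 + 5 − 4 + 22 + 14 − 1 = 58, so its missing entry is 77 − 58 = 19.
Row 5: 7 + 7 − 1 + 1 + 16 + 19 + 9 = 58, so its missing entry is 77 − 58 = 19.
Column 1: 1 + 22 + 0 + 19 + 2 − 3 + 29 = 70, so its missing entry is 77 − 70 = 7.
Row 1: 7 + 9 + 3 − 1 + 10 + 2 + 33 = 63, so its missing entry is 77 − 63 = 14.
Row 6: 2 + 16 + 15 + 1 + 2 + 22 − 1 = 57, so its missing entry is 77 − 57 = 20.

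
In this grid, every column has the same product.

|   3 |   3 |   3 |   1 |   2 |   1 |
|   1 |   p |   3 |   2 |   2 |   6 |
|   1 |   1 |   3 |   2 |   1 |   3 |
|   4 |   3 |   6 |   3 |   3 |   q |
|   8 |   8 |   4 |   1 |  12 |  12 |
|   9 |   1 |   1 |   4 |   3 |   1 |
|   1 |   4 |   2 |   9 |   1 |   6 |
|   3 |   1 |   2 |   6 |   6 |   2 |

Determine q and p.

Columns 3 and 5 each multiply to 2592, so every column has product 2592.
Column 6: 1×6×3×12×1×6×2 = 2592, so the missing entry is 2592 ÷ 2592 = 1.
Column 2: 3×1×3×8×1×4×1 = 288, so the missing entry is 2592 ÷ 288 = 9.

q = 1, p = 9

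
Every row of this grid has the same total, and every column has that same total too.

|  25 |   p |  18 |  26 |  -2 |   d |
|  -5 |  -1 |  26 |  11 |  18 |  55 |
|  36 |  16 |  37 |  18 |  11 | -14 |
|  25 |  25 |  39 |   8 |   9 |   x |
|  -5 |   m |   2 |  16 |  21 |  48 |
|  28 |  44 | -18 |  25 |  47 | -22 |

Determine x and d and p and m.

Rows 2 and 3 both sum to 104, so that's the common total.
The known cells in row 5 total 82, leaving 104 − 82 = 22 for the blank.
The known cells in column 2 total 106, leaving 104 − 106 = -2 for the blank.
The known cells in row 4 total 106, leaving 104 − 106 = -2 for the blank.
The known cells in row 1 total 65, leaving 104 − 65 = 39 for the blank.

x = -2, d = 39, p = -2, m = 22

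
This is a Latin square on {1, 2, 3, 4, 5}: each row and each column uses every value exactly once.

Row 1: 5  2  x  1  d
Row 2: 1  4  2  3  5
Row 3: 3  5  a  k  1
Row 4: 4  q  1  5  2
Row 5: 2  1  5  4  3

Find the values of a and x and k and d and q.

At (row 1, col 5): column 5 already has {1, 2, 3, 5}, so the value is 4.
Cell (4,2): row 4 already has {1, 2, 4, 5} → 3.
At (row 3, col 4): column 4 already has {1, 3, 4, 5}, so the value is 2.
At (row 1, col 3): row 1 already has {1, 2, 4, 5}, so the value is 3.
At (row 3, col 3): row 3 already has {1, 2, 3, 5}, so the value is 4.

a = 4, x = 3, k = 2, d = 4, q = 3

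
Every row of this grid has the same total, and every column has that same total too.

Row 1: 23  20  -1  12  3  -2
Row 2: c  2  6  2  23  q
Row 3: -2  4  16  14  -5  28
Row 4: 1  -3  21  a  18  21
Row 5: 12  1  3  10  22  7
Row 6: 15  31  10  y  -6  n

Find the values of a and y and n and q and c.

a = -3, y = 20, n = -15, q = 16, c = 6

Rows 1 and 3 both sum to 55, so that's the common total.
Column 1 has 23 − 2 + 1 + 12 + 15 = 49; the blank must be 55 − 49 = 6.
Row 2 has 6 + 2 + 6 + 2 + 23 = 39; the blank must be 55 − 39 = 16.
Column 6 has -2 + 16 + 28 + 21 + 7 = 70; the blank must be 55 − 70 = -15.
Row 4 has 1 − 3 + 21 + 18 + 21 = 58; the blank must be 55 − 58 = -3.
Row 6 has 15 + 31 + 10 − 6 − 15 = 35; the blank must be 55 − 35 = 20.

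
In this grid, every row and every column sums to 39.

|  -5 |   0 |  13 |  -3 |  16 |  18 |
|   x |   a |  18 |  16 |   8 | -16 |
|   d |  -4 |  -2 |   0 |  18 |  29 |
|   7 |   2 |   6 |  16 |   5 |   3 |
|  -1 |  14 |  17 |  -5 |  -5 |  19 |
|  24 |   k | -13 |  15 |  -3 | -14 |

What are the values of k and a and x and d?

Row 3: -4 − 2 + 0 + 18 + 29 = 41, so its missing entry is 39 − 41 = -2.
Column 1: -5 − 2 + 7 − 1 + 24 = 23, so its missing entry is 39 − 23 = 16.
Row 2: 16 + 18 + 16 + 8 − 16 = 42, so its missing entry is 39 − 42 = -3.
Row 6: 24 − 13 + 15 − 3 − 14 = 9, so its missing entry is 39 − 9 = 30.

k = 30, a = -3, x = 16, d = -2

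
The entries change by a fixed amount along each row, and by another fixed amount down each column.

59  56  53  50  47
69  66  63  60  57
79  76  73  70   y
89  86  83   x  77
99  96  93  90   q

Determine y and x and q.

y = 67, x = 80, q = 87

Along each row the entries change by -3 per step; down each column they change by 10.
Row 3: from 79 at column 1, stepping by -3 to column 5 gives 67.
Row 4: from 89 at column 1, stepping by -3 to column 4 gives 80.
Row 5: from 99 at column 1, stepping by -3 to column 5 gives 87.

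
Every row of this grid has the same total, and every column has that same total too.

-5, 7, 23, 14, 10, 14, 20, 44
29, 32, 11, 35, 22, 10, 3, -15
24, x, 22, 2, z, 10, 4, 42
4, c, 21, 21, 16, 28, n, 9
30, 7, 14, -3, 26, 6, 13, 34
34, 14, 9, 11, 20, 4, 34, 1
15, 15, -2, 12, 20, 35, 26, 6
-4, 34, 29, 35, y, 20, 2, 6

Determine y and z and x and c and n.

y = 5, z = 8, x = 15, c = 3, n = 25

Rows 1 and 2 both sum to 127, so that's the common total.
The known cells in row 8 total 122, leaving 127 − 122 = 5 for the blank.
The known cells in column 5 total 119, leaving 127 − 119 = 8 for the blank.
The known cells in row 3 total 112, leaving 127 − 112 = 15 for the blank.
The known cells in column 2 total 124, leaving 127 − 124 = 3 for the blank.
The known cells in row 4 total 102, leaving 127 − 102 = 25 for the blank.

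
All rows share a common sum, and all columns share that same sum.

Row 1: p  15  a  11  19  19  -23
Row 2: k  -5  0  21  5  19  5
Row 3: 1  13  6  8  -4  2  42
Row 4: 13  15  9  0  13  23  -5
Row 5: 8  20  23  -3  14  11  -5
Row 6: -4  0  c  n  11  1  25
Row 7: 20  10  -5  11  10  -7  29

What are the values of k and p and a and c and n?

k = 23, p = 7, a = 20, c = 15, n = 20

Rows 3 and 4 both sum to 68, so that's the common total.
The known cells in column 4 total 48, leaving 68 − 48 = 20 for the blank.
The known cells in row 2 total 45, leaving 68 − 45 = 23 for the blank.
The known cells in column 1 total 61, leaving 68 − 61 = 7 for the blank.
The known cells in row 1 total 48, leaving 68 − 48 = 20 for the blank.
The known cells in row 6 total 53, leaving 68 − 53 = 15 for the blank.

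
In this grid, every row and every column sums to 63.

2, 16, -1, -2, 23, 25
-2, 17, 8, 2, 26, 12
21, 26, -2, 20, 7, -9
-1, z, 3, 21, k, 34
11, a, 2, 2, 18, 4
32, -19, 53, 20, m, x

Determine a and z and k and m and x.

a = 26, z = -3, k = 9, m = -20, x = -3

The known cells in column 6 total 66, leaving 63 − 66 = -3 for the blank.
The known cells in row 6 total 83, leaving 63 − 83 = -20 for the blank.
The known cells in column 5 total 54, leaving 63 − 54 = 9 for the blank.
The known cells in row 4 total 66, leaving 63 − 66 = -3 for the blank.
The known cells in row 5 total 37, leaving 63 − 37 = 26 for the blank.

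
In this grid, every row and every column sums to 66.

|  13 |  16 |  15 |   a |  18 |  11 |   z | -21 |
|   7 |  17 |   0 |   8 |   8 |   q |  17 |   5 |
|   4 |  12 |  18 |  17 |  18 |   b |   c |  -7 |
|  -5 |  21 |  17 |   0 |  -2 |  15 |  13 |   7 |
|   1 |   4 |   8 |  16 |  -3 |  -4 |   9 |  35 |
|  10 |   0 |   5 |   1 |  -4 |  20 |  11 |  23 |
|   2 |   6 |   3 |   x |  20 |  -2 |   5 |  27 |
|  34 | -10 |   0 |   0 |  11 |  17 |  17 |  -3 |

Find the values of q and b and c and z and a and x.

q = 4, b = 5, c = -1, z = -5, a = 19, x = 5

Row 2: 7 + 17 + 0 + 8 + 8 + 17 + 5 = 62, so its missing entry is 66 − 62 = 4.
Row 7: 2 + 6 + 3 + 20 − 2 + 5 + 27 = 61, so its missing entry is 66 − 61 = 5.
Column 4: 8 + 17 + 0 + 16 + 1 + 5 + 0 = 47, so its missing entry is 66 − 47 = 19.
Row 1: 13 + 16 + 15 + 19 + 18 + 11 − 21 = 71, so its missing entry is 66 − 71 = -5.
Column 7: -5 + 17 + 13 + 9 + 11 + 5 + 17 = 67, so its missing entry is 66 − 67 = -1.
Row 3: 4 + 12 + 18 + 17 + 18 − 1 − 7 = 61, so its missing entry is 66 − 61 = 5.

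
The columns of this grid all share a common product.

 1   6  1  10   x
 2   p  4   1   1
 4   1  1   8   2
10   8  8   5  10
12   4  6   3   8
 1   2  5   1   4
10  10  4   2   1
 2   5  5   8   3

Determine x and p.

x = 10, p = 1

Columns 1 and 3 each multiply to 19200, so every column has product 19200.
Column 5: 1×2×10×8×4×1×3 = 1920, so the missing entry is 19200 ÷ 1920 = 10.
Column 2: 6×1×8×4×2×10×5 = 19200, so the missing entry is 19200 ÷ 19200 = 1.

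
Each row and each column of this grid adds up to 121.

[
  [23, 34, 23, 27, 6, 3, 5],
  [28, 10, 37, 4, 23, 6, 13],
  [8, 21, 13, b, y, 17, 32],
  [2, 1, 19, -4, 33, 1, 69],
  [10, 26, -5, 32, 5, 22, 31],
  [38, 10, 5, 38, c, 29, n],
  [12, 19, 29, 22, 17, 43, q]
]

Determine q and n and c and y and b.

The known cells in column 4 total 119, leaving 121 − 119 = 2 for the blank.
The known cells in row 3 total 93, leaving 121 − 93 = 28 for the blank.
The known cells in column 5 total 112, leaving 121 − 112 = 9 for the blank.
The known cells in row 6 total 129, leaving 121 − 129 = -8 for the blank.
The known cells in row 7 total 142, leaving 121 − 142 = -21 for the blank.

q = -21, n = -8, c = 9, y = 28, b = 2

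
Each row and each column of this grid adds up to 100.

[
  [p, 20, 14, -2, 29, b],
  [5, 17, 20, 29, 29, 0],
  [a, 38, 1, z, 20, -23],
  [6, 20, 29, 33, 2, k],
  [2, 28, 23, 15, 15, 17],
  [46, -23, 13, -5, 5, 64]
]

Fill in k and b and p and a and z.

k = 10, b = 32, p = 7, a = 34, z = 30

Column 4: -2 + 29 + 33 + 15 − 5 = 70, so its missing entry is 100 − 70 = 30.
Row 3: 38 + 1 + 30 + 20 − 23 = 66, so its missing entry is 100 − 66 = 34.
Column 1: 5 + 34 + 6 + 2 + 46 = 93, so its missing entry is 100 − 93 = 7.
Row 1: 7 + 20 + 14 − 2 + 29 = 68, so its missing entry is 100 − 68 = 32.
Row 4: 6 + 20 + 29 + 33 + 2 = 90, so its missing entry is 100 − 90 = 10.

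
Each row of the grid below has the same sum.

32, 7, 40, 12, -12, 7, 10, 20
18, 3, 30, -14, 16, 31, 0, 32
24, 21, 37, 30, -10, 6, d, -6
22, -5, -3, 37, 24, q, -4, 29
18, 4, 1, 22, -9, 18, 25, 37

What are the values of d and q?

Row 1 sums to 116 and so does row 5; that's the common total.
In row 3 the known cells total 102, leaving 116 − 102 = 14.
In row 4 the known cells total 100, leaving 116 − 100 = 16.

d = 14, q = 16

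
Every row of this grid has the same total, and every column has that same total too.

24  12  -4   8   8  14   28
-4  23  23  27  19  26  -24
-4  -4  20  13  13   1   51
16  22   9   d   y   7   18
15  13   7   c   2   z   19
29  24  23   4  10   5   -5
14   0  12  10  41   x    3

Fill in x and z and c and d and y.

Rows 1 and 2 both sum to 90, so that's the common total.
Column 5 has 8 + 19 + 13 + 2 + 10 + 41 = 93; the blank must be 90 − 93 = -3.
Row 7 has 14 + 0 + 12 + 10 + 41 + 3 = 80; the blank must be 90 − 80 = 10.
Column 6 has 14 + 26 + 1 + 7 + 5 + 10 = 63; the blank must be 90 − 63 = 27.
Row 5 has 15 + 13 + 7 + 2 + 27 + 19 = 83; the blank must be 90 − 83 = 7.
Row 4 has 16 + 22 + 9 − 3 + 7 + 18 = 69; the blank must be 90 − 69 = 21.

x = 10, z = 27, c = 7, d = 21, y = -3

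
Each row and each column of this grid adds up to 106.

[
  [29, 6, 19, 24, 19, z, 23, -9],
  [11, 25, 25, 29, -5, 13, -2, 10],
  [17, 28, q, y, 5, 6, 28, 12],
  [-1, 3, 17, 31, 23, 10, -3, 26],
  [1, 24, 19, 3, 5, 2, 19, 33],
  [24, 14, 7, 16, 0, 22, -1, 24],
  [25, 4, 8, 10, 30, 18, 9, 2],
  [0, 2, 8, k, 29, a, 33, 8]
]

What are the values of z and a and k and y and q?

Row 1: 29 + 6 + 19 + 24 + 19 + 23 − 9 = 111, so its missing entry is 106 − 111 = -5.
Column 3: 19 + 25 + 17 + 19 + 7 + 8 + 8 = 103, so its missing entry is 106 − 103 = 3.
Row 3: 17 + 28 + 3 + 5 + 6 + 28 + 12 = 99, so its missing entry is 106 − 99 = 7.
Column 4: 24 + 29 + 7 + 31 + 3 + 16 + 10 = 120, so its missing entry is 106 − 120 = -14.
Row 8: 0 + 2 + 8 − 14 + 29 + 33 + 8 = 66, so its missing entry is 106 − 66 = 40.

z = -5, a = 40, k = -14, y = 7, q = 3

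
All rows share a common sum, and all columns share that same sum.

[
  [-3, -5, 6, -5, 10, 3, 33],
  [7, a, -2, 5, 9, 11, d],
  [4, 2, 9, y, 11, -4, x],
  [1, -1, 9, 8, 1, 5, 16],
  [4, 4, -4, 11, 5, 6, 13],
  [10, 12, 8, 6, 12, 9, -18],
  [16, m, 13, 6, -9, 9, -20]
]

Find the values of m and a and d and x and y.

Rows 1 and 4 both sum to 39, so that's the common total.
Row 7 has 16 + 13 + 6 − 9 + 9 − 20 = 15; the blank must be 39 − 15 = 24.
Column 2 has -5 + 2 − 1 + 4 + 12 + 24 = 36; the blank must be 39 − 36 = 3.
Column 4 has -5 + 5 + 8 + 11 + 6 + 6 = 31; the blank must be 39 − 31 = 8.
Row 3 has 4 + 2 + 9 + 8 + 11 − 4 = 30; the blank must be 39 − 30 = 9.
Row 2 has 7 + 3 − 2 + 5 + 9 + 11 = 33; the blank must be 39 − 33 = 6.

m = 24, a = 3, d = 6, x = 9, y = 8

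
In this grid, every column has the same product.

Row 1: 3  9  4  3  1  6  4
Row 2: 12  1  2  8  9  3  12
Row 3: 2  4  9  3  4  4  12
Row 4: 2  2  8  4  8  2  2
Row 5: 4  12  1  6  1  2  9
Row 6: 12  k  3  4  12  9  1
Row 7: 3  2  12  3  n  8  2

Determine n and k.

Columns 1 and 6 each multiply to 20736, so every column has product 20736.
Column 5: 1×9×4×8×1×12 = 3456, so the missing entry is 20736 ÷ 3456 = 6.
Column 2: 9×1×4×2×12×2 = 1728, so the missing entry is 20736 ÷ 1728 = 12.

n = 6, k = 12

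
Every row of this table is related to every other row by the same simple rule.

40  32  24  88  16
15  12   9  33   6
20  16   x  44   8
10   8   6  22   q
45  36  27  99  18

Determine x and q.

Each row is a constant multiple of every other row — this is a multiplication table with the headers hidden.
Row 3 is 44/88 = 1/2 times row 1, so its entry in column 3 is 24 × 1/2 = 12.
Row 4 is 22/88 = 1/4 times row 1, so its entry in column 5 is 16 × 1/4 = 4.

x = 12, q = 4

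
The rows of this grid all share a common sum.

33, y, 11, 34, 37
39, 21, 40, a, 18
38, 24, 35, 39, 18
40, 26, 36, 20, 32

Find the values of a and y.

a = 36, y = 39

Row 3 sums to 154 and so does row 4; that's the common total.
In row 2 the known cells total 118, leaving 154 − 118 = 36.
In row 1 the known cells total 115, leaving 154 − 115 = 39.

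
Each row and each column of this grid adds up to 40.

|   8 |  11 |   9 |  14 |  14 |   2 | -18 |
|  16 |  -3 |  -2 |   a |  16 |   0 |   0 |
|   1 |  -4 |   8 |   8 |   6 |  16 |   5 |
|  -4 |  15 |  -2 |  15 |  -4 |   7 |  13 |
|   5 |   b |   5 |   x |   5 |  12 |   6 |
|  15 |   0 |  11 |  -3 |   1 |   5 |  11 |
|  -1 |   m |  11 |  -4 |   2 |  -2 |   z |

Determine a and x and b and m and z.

Column 7 has -18 + 0 + 5 + 13 + 6 + 11 = 17; the blank must be 40 − 17 = 23.
Row 7 has -1 + 11 − 4 + 2 − 2 + 23 = 29; the blank must be 40 − 29 = 11.
Column 2 has 11 − 3 − 4 + 15 + 0 + 11 = 30; the blank must be 40 − 30 = 10.
Row 5 has 5 + 10 + 5 + 5 + 12 + 6 = 43; the blank must be 40 − 43 = -3.
Row 2 has 16 − 3 − 2 + 16 + 0 + 0 = 27; the blank must be 40 − 27 = 13.

a = 13, x = -3, b = 10, m = 11, z = 23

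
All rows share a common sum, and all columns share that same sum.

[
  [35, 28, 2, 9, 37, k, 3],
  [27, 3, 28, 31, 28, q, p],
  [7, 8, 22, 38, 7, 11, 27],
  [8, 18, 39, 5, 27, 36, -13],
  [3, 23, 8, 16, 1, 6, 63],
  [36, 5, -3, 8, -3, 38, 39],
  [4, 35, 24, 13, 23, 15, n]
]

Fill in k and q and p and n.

k = 6, q = 8, p = -5, n = 6

Rows 3 and 4 both sum to 120, so that's the common total.
Row 7 has 4 + 35 + 24 + 13 + 23 + 15 = 114; the blank must be 120 − 114 = 6.
Column 7 has 3 + 27 − 13 + 63 + 39 + 6 = 125; the blank must be 120 − 125 = -5.
Row 1 has 35 + 28 + 2 + 9 + 37 + 3 = 114; the blank must be 120 − 114 = 6.
Row 2 has 27 + 3 + 28 + 31 + 28 − 5 = 112; the blank must be 120 − 112 = 8.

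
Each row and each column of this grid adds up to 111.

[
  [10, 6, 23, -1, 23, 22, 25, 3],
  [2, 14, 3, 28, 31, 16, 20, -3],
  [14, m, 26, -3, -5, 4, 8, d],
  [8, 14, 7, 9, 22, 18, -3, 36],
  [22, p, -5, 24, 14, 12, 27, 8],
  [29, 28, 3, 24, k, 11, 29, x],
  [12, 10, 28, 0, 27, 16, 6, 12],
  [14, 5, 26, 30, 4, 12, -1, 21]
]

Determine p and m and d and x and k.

p = 9, m = 25, d = 42, x = -8, k = -5

The known cells in column 5 total 116, leaving 111 − 116 = -5 for the blank.
The known cells in row 6 total 119, leaving 111 − 119 = -8 for the blank.
The known cells in column 8 total 69, leaving 111 − 69 = 42 for the blank.
The known cells in row 3 total 86, leaving 111 − 86 = 25 for the blank.
The known cells in row 5 total 102, leaving 111 − 102 = 9 for the blank.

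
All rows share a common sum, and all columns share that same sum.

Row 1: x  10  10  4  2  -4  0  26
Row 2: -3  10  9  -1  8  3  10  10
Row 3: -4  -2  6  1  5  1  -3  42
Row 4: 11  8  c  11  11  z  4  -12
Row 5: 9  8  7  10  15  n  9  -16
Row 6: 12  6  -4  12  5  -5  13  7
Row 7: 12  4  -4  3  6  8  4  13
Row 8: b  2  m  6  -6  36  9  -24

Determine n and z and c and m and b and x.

n = 4, z = 3, c = 10, m = 12, b = 11, x = -2

Rows 2 and 3 both sum to 46, so that's the common total.
Row 1: 10 + 10 + 4 + 2 − 4 + 0 + 26 = 48, so its missing entry is 46 − 48 = -2.
Column 1: -2 − 3 − 4 + 11 + 9 + 12 + 12 = 35, so its missing entry is 46 − 35 = 11.
Row 5: 9 + 8 + 7 + 10 + 15 + 9 − 16 = 42, so its missing entry is 46 − 42 = 4.
Row 8: 11 + 2 + 6 − 6 + 36 + 9 − 24 = 34, so its missing entry is 46 − 34 = 12.
Column 3: 10 + 9 + 6 + 7 − 4 − 4 + 12 = 36, so its missing entry is 46 − 36 = 10.
Row 4: 11 + 8 + 10 + 11 + 11 + 4 − 12 = 43, so its missing entry is 46 − 43 = 3.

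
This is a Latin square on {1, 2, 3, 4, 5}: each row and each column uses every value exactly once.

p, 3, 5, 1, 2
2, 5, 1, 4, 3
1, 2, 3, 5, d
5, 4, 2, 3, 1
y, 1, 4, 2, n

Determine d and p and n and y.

Cell (3,5): row 3 already has {1, 2, 3, 5} → 4.
At (row 5, col 5): column 5 already has {1, 2, 3, 4}, so the value is 5.
At (row 5, col 1): row 5 already has {1, 2, 4, 5}, so the value is 3.
For row 1, column 1: row 1 already has {1, 2, 3, 5}; that leaves 4.

d = 4, p = 4, n = 5, y = 3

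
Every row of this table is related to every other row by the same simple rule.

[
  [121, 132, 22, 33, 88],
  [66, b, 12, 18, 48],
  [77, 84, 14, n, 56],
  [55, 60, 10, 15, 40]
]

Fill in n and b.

n = 21, b = 72

Each row is a constant multiple of every other row — this is a multiplication table with the headers hidden.
Row 3 is 14/22 = 7/11 times row 1, so its entry in column 4 is 33 × 7/11 = 21.
Row 2 is 12/22 = 6/11 times row 1, so its entry in column 2 is 132 × 6/11 = 72.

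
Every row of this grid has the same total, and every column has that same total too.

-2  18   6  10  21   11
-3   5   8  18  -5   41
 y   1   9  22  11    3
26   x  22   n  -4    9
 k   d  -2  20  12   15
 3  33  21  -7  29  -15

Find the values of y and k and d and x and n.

y = 18, k = 22, d = -3, x = 10, n = 1

Rows 1 and 2 both sum to 64, so that's the common total.
Row 3 has 1 + 9 + 22 + 11 + 3 = 46; the blank must be 64 − 46 = 18.
Column 1 has -2 − 3 + 18 + 26 + 3 = 42; the blank must be 64 − 42 = 22.
Column 4 has 10 + 18 + 22 + 20 − 7 = 63; the blank must be 64 − 63 = 1.
Row 4 has 26 + 22 + 1 − 4 + 9 = 54; the blank must be 64 − 54 = 10.
Row 5 has 22 − 2 + 20 + 12 + 15 = 67; the blank must be 64 − 67 = -3.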